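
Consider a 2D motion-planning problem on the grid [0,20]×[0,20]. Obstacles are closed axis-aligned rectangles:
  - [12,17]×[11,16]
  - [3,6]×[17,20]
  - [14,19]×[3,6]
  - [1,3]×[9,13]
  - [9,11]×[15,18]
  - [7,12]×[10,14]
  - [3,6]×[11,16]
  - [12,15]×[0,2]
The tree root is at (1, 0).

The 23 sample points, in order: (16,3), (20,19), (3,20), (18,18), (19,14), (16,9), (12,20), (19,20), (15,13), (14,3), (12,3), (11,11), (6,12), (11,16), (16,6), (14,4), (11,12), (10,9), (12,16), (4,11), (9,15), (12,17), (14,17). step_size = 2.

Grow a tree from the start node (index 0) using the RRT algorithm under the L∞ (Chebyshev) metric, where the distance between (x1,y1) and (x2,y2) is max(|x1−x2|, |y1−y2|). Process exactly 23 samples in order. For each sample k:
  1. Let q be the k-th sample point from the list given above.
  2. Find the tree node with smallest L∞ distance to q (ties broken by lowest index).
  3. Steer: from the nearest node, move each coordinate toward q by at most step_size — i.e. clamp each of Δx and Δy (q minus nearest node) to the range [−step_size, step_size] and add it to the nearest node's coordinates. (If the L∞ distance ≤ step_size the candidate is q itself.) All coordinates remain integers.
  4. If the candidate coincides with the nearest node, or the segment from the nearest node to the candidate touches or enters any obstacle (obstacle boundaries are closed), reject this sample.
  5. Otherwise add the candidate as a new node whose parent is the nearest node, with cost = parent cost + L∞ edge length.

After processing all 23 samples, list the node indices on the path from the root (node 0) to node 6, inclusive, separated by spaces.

1. q=(16,3) nearest=0 d=15 new=(3,2) → add node 1 parent=0 cost=2
2. q=(20,19) nearest=1 d=17 new=(5,4) → add node 2 parent=1 cost=4
3. q=(3,20) nearest=2 d=16 new=(3,6) → add node 3 parent=2 cost=6
4. q=(18,18) nearest=2 d=14 new=(7,6) → add node 4 parent=2 cost=6
5. q=(19,14) nearest=4 d=12 new=(9,8) → add node 5 parent=4 cost=8
6. q=(16,9) nearest=5 d=7 new=(11,9) → add node 6 parent=5 cost=10
7. q=(12,20) nearest=6 d=11 new=(12,11) → blocked by [12,17]×[11,16], reject
8. q=(19,20) nearest=6 d=11 new=(13,11) → blocked by [12,17]×[11,16], reject
9. q=(15,13) nearest=6 d=4 new=(13,11) → blocked by [12,17]×[11,16], reject
10. q=(14,3) nearest=5 d=5 new=(11,6) → add node 7 parent=5 cost=10
11. q=(12,3) nearest=7 d=3 new=(12,4) → add node 8 parent=7 cost=12
12. q=(11,11) nearest=6 d=2 new=(11,11) → blocked by [7,12]×[10,14], reject
13. q=(6,12) nearest=5 d=4 new=(7,10) → blocked by [7,12]×[10,14], reject
14. q=(11,16) nearest=6 d=7 new=(11,11) → blocked by [7,12]×[10,14], reject
15. q=(16,6) nearest=8 d=4 new=(14,6) → blocked by [14,19]×[3,6], reject
16. q=(14,4) nearest=8 d=2 new=(14,4) → blocked by [14,19]×[3,6], reject
17. q=(11,12) nearest=6 d=3 new=(11,11) → blocked by [7,12]×[10,14], reject
18. q=(10,9) nearest=5 d=1 new=(10,9) → add node 9 parent=5 cost=9
19. q=(12,16) nearest=6 d=7 new=(12,11) → blocked by [12,17]×[11,16], reject
20. q=(4,11) nearest=3 d=5 new=(4,8) → add node 10 parent=3 cost=8
21. q=(9,15) nearest=6 d=6 new=(9,11) → blocked by [7,12]×[10,14], reject
22. q=(12,17) nearest=6 d=8 new=(12,11) → blocked by [12,17]×[11,16], reject
23. q=(14,17) nearest=6 d=8 new=(13,11) → blocked by [12,17]×[11,16], reject

Path: 0 1 2 4 5 6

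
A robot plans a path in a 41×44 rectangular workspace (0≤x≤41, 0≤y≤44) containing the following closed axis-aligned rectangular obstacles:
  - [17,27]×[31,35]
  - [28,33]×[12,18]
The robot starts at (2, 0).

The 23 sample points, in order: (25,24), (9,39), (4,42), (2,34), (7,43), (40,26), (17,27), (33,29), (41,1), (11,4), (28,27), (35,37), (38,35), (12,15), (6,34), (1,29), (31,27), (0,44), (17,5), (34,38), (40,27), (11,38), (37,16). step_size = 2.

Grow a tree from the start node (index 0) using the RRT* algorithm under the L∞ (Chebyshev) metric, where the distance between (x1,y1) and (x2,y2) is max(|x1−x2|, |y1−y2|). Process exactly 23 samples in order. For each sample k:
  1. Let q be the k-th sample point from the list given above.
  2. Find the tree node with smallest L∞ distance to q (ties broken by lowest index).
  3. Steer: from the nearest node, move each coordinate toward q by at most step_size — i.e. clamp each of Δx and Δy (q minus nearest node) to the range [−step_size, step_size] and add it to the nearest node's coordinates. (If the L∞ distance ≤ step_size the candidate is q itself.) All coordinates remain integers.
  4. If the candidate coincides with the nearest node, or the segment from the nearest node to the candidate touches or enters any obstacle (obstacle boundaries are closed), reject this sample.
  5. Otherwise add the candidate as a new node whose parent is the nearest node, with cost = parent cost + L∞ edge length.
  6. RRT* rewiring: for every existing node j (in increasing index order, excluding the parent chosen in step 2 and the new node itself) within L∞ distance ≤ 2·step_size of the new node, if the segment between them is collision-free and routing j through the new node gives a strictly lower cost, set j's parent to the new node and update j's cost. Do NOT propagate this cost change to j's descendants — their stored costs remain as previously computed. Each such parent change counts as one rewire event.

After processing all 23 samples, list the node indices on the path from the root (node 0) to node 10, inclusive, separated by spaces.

Path: 0 1 2 6 8 9 10

1. q=(25,24) nearest=0 d=24 new=(4,2) → add node 1 parent=0 cost=2
2. q=(9,39) nearest=1 d=37 new=(6,4) → add node 2 parent=1 cost=4
3. q=(4,42) nearest=2 d=38 new=(4,6) → add node 3 parent=2 cost=6
4. q=(2,34) nearest=3 d=28 new=(2,8) → add node 4 parent=3 cost=8
5. q=(7,43) nearest=4 d=35 new=(4,10) → add node 5 parent=4 cost=10
6. q=(40,26) nearest=2 d=34 new=(8,6) → add node 6 parent=2 cost=6
7. q=(17,27) nearest=5 d=17 new=(6,12) → add node 7 parent=5 cost=12
8. q=(33,29) nearest=6 d=25 new=(10,8) → add node 8 parent=6 cost=8
9. q=(41,1) nearest=8 d=31 new=(12,6) → add node 9 parent=8 cost=10
10. q=(11,4) nearest=9 d=2 new=(11,4) → add node 10 parent=9 cost=12
11. q=(28,27) nearest=8 d=19 new=(12,10) → add node 11 parent=8 cost=10
12. q=(35,37) nearest=11 d=27 new=(14,12) → add node 12 parent=11 cost=12
13. q=(38,35) nearest=12 d=24 new=(16,14) → add node 13 parent=12 cost=14
14. q=(12,15) nearest=12 d=3 new=(12,14) → add node 14 parent=12 cost=14
15. q=(6,34) nearest=13 d=20 new=(14,16) → add node 15 parent=13 cost=16
16. q=(1,29) nearest=15 d=13 new=(12,18) → add node 16 parent=15 cost=18
17. q=(31,27) nearest=13 d=15 new=(18,16) → add node 17 parent=13 cost=16
18. q=(0,44) nearest=16 d=26 new=(10,20) → add node 18 parent=16 cost=20
19. q=(17,5) nearest=9 d=5 new=(14,5) → add node 19 parent=9 cost=12
20. q=(34,38) nearest=15 d=22 new=(16,18) → add node 20 parent=15 cost=18
21. q=(40,27) nearest=17 d=22 new=(20,18) → add node 21 parent=17 cost=18
22. q=(11,38) nearest=18 d=18 new=(11,22) → add node 22 parent=18 cost=22
23. q=(37,16) nearest=21 d=17 new=(22,16) → add node 23 parent=21 cost=20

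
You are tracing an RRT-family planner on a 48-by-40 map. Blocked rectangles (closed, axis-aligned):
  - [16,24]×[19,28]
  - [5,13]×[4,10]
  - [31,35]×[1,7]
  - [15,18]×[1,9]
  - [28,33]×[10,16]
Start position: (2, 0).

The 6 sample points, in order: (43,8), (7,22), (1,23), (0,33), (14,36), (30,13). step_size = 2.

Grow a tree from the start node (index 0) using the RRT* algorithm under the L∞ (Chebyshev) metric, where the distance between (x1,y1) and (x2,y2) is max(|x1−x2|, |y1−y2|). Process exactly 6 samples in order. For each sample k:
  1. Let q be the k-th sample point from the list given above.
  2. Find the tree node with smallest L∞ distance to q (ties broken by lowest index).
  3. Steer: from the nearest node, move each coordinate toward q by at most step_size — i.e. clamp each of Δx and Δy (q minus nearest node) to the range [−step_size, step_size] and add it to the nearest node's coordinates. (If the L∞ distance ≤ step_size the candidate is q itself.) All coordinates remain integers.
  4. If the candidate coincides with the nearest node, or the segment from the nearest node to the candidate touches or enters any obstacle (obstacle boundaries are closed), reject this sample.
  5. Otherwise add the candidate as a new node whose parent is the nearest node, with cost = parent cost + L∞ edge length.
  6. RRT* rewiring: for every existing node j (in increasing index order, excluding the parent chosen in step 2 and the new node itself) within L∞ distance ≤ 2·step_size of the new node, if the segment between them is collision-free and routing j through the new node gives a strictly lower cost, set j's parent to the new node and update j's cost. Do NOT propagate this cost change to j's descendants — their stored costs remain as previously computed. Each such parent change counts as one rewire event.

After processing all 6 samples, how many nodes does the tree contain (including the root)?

1. q=(43,8) nearest=0 d=41 new=(4,2) → add node 1 parent=0 cost=2
2. q=(7,22) nearest=1 d=20 new=(6,4) → blocked by [5,13]×[4,10], reject
3. q=(1,23) nearest=1 d=21 new=(2,4) → add node 2 parent=1 cost=4
4. q=(0,33) nearest=2 d=29 new=(0,6) → add node 3 parent=2 cost=6
5. q=(14,36) nearest=3 d=30 new=(2,8) → add node 4 parent=3 cost=8
6. q=(30,13) nearest=1 d=26 new=(6,4) → blocked by [5,13]×[4,10], reject

Node count: 5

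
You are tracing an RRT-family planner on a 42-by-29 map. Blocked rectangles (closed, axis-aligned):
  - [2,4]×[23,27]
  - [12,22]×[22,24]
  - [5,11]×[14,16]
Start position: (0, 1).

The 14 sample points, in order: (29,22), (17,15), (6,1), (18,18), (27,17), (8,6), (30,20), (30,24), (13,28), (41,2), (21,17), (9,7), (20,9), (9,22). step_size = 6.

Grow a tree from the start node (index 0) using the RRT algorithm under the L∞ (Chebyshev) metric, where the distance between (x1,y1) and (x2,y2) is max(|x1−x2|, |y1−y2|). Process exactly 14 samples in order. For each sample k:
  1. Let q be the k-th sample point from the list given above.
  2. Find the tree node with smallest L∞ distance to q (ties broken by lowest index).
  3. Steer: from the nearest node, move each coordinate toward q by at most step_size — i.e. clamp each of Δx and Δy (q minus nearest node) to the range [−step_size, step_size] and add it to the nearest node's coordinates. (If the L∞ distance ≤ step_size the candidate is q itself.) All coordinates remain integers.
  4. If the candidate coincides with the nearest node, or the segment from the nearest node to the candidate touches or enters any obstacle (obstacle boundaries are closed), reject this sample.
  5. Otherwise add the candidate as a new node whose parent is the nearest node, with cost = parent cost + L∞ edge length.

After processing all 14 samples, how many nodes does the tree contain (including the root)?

1. q=(29,22) nearest=0 d=29 new=(6,7) → add node 1 parent=0 cost=6
2. q=(17,15) nearest=1 d=11 new=(12,13) → add node 2 parent=1 cost=12
3. q=(6,1) nearest=0 d=6 new=(6,1) → add node 3 parent=0 cost=6
4. q=(18,18) nearest=2 d=6 new=(18,18) → add node 4 parent=2 cost=18
5. q=(27,17) nearest=4 d=9 new=(24,17) → add node 5 parent=4 cost=24
6. q=(8,6) nearest=1 d=2 new=(8,6) → add node 6 parent=1 cost=8
7. q=(30,20) nearest=5 d=6 new=(30,20) → add node 7 parent=5 cost=30
8. q=(30,24) nearest=7 d=4 new=(30,24) → add node 8 parent=7 cost=34
9. q=(13,28) nearest=4 d=10 new=(13,24) → blocked by [12,22]×[22,24], reject
10. q=(41,2) nearest=5 d=17 new=(30,11) → add node 9 parent=5 cost=30
11. q=(21,17) nearest=4 d=3 new=(21,17) → add node 10 parent=4 cost=21
12. q=(9,7) nearest=6 d=1 new=(9,7) → add node 11 parent=6 cost=9
13. q=(20,9) nearest=2 d=8 new=(18,9) → add node 12 parent=2 cost=18
14. q=(9,22) nearest=2 d=9 new=(9,19) → blocked by [5,11]×[14,16], reject

Node count: 13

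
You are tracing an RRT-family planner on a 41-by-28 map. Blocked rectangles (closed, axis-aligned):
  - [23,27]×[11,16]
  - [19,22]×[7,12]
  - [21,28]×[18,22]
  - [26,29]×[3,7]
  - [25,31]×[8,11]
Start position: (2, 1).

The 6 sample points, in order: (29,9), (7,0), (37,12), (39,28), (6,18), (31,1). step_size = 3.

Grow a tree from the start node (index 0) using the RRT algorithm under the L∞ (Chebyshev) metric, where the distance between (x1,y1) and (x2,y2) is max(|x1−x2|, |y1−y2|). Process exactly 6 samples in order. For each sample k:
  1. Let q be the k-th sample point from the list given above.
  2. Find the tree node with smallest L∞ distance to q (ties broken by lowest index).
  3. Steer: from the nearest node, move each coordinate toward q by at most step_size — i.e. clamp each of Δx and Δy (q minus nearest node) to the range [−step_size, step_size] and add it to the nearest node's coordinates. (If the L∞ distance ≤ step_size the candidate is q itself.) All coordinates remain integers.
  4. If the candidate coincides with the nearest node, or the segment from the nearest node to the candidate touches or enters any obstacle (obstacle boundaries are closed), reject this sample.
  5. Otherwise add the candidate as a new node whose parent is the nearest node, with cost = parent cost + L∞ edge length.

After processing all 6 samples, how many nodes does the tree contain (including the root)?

1. q=(29,9) nearest=0 d=27 new=(5,4) → add node 1 parent=0 cost=3
2. q=(7,0) nearest=1 d=4 new=(7,1) → add node 2 parent=1 cost=6
3. q=(37,12) nearest=2 d=30 new=(10,4) → add node 3 parent=2 cost=9
4. q=(39,28) nearest=3 d=29 new=(13,7) → add node 4 parent=3 cost=12
5. q=(6,18) nearest=4 d=11 new=(10,10) → add node 5 parent=4 cost=15
6. q=(31,1) nearest=4 d=18 new=(16,4) → add node 6 parent=4 cost=15

Node count: 7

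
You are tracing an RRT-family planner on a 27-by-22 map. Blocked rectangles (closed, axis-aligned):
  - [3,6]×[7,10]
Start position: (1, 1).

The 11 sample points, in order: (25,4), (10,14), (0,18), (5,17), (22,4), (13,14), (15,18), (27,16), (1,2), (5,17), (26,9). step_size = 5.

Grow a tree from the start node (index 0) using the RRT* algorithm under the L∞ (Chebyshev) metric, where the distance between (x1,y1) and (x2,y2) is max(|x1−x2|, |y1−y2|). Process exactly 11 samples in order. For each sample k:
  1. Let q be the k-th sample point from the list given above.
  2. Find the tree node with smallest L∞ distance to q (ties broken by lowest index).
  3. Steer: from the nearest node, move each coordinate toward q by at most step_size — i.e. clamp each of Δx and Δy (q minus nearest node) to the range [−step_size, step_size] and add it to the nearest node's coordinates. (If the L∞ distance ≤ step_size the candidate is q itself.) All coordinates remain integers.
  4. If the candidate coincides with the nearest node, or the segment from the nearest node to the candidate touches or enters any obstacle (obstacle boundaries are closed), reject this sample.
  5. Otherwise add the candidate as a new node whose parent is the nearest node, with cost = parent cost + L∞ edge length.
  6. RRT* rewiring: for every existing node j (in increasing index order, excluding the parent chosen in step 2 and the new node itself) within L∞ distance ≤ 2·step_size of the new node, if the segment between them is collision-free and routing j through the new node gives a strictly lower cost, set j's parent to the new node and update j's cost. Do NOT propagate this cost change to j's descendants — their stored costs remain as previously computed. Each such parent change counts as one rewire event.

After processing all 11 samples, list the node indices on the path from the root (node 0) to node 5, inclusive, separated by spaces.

Path: 0 1 2 5

1. q=(25,4) nearest=0 d=24 new=(6,4) → add node 1 parent=0 cost=5
2. q=(10,14) nearest=1 d=10 new=(10,9) → add node 2 parent=1 cost=10
3. q=(0,18) nearest=2 d=10 new=(5,14) → add node 3 parent=2 cost=15
4. q=(5,17) nearest=3 d=3 new=(5,17) → add node 4 parent=3 cost=18
5. q=(22,4) nearest=2 d=12 new=(15,4) → add node 5 parent=2 cost=15
6. q=(13,14) nearest=2 d=5 new=(13,14) → add node 6 parent=2 cost=15
7. q=(15,18) nearest=6 d=4 new=(15,18) → add node 7 parent=6 cost=19
8. q=(27,16) nearest=5 d=12 new=(20,9) → add node 8 parent=5 cost=20
9. q=(1,2) nearest=0 d=1 new=(1,2) → add node 9 parent=0 cost=1
10. q=(5,17) nearest=4 d=0 → coincident, reject
11. q=(26,9) nearest=8 d=6 new=(25,9) → add node 10 parent=8 cost=25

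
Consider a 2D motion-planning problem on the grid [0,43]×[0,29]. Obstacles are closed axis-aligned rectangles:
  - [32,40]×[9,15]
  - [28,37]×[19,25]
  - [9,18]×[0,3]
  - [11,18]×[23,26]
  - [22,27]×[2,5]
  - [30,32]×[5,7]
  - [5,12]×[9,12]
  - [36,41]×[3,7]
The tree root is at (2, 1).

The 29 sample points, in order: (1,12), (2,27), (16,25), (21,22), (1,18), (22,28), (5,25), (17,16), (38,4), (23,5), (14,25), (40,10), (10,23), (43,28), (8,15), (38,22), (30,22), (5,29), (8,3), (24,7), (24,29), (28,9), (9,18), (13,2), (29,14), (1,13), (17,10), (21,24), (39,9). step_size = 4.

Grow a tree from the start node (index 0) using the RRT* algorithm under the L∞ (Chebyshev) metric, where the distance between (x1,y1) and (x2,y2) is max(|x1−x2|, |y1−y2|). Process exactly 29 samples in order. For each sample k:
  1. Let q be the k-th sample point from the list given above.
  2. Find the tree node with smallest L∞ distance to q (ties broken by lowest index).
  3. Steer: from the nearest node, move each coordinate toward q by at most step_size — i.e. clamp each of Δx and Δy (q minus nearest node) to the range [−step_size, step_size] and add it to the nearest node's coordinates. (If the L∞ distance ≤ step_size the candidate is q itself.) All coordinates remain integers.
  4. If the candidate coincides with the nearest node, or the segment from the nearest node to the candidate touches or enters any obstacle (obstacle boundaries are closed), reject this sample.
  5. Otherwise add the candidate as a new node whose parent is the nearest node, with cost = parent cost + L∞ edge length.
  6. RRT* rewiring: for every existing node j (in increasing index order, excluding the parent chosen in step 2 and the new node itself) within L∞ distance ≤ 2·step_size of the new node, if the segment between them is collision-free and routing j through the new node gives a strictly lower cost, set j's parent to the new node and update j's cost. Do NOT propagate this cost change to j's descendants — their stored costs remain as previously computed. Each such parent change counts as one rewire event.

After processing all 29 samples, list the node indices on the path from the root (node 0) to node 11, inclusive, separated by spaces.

Path: 0 1 2 3 4 5 6 7 9 11

1. q=(1,12) nearest=0 d=11 new=(1,5) → add node 1 parent=0 cost=4
2. q=(2,27) nearest=1 d=22 new=(2,9) → add node 2 parent=1 cost=8
3. q=(16,25) nearest=2 d=16 new=(6,13) → blocked by [5,12]×[9,12], reject
4. q=(21,22) nearest=2 d=19 new=(6,13) → blocked by [5,12]×[9,12], reject
5. q=(1,18) nearest=2 d=9 new=(1,13) → add node 3 parent=2 cost=12
6. q=(22,28) nearest=2 d=20 new=(6,13) → blocked by [5,12]×[9,12], reject
7. q=(5,25) nearest=3 d=12 new=(5,17) → add node 4 parent=3 cost=16
8. q=(17,16) nearest=4 d=12 new=(9,16) → add node 5 parent=4 cost=20
9. q=(38,4) nearest=5 d=29 new=(13,12) → add node 6 parent=5 cost=24
10. q=(23,5) nearest=6 d=10 new=(17,8) → add node 7 parent=6 cost=28
11. q=(14,25) nearest=4 d=9 new=(9,21) → add node 8 parent=4 cost=20
12. q=(40,10) nearest=7 d=23 new=(21,10) → add node 9 parent=7 cost=32
13. q=(10,23) nearest=8 d=2 new=(10,23) → add node 10 parent=8 cost=22
14. q=(43,28) nearest=9 d=22 new=(25,14) → add node 11 parent=9 cost=36
15. q=(8,15) nearest=5 d=1 new=(8,15) → add node 12 parent=5 cost=21
16. q=(38,22) nearest=11 d=13 new=(29,18) → add node 13 parent=11 cost=40
17. q=(30,22) nearest=13 d=4 new=(30,22) → blocked by [28,37]×[19,25], reject
18. q=(5,29) nearest=10 d=6 new=(6,27) → add node 14 parent=10 cost=26
19. q=(8,3) nearest=0 d=6 new=(6,3) → add node 15 parent=0 cost=4
20. q=(24,7) nearest=9 d=3 new=(24,7) → add node 16 parent=9 cost=35
21. q=(24,29) nearest=13 d=11 new=(25,22) → blocked by [28,37]×[19,25], reject
22. q=(28,9) nearest=16 d=4 new=(28,9) → add node 17 parent=16 cost=39
23. q=(9,18) nearest=5 d=2 new=(9,18) → add node 18 parent=5 cost=22
24. q=(13,2) nearest=7 d=6 new=(13,4) → add node 19 parent=7 cost=32
25. q=(29,14) nearest=11 d=4 new=(29,14) → add node 20 parent=11 cost=40
26. q=(1,13) nearest=3 d=0 → coincident, reject
27. q=(17,10) nearest=7 d=2 new=(17,10) → add node 21 parent=7 cost=30
28. q=(21,24) nearest=13 d=8 new=(25,22) → blocked by [28,37]×[19,25], reject
29. q=(39,9) nearest=13 d=10 new=(33,14) → blocked by [32,40]×[9,15], reject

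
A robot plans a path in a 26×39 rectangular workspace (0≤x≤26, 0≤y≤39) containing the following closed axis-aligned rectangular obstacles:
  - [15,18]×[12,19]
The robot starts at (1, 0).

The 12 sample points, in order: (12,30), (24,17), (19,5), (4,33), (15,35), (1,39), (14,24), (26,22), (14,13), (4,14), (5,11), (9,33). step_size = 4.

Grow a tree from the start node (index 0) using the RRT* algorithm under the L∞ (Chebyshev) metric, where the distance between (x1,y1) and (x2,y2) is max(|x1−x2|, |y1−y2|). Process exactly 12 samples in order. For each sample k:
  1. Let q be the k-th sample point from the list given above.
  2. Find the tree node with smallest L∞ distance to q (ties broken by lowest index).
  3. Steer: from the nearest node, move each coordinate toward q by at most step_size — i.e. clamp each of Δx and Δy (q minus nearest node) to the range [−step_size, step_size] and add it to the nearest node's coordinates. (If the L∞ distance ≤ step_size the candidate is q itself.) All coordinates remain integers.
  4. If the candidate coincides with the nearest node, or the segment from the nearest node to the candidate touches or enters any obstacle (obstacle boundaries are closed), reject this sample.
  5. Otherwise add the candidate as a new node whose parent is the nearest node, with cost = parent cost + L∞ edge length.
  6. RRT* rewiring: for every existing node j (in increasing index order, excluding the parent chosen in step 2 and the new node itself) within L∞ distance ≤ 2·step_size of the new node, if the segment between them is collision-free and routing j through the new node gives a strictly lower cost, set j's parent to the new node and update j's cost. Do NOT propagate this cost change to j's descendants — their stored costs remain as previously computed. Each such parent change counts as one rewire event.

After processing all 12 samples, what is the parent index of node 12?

Parent of node 12: 8

1. q=(12,30) nearest=0 d=30 new=(5,4) → add node 1 parent=0 cost=4
2. q=(24,17) nearest=1 d=19 new=(9,8) → add node 2 parent=1 cost=8
3. q=(19,5) nearest=2 d=10 new=(13,5) → add node 3 parent=2 cost=12
4. q=(4,33) nearest=2 d=25 new=(5,12) → add node 4 parent=2 cost=12
5. q=(15,35) nearest=4 d=23 new=(9,16) → add node 5 parent=4 cost=16
6. q=(1,39) nearest=5 d=23 new=(5,20) → add node 6 parent=5 cost=20
7. q=(14,24) nearest=5 d=8 new=(13,20) → add node 7 parent=5 cost=20
8. q=(26,22) nearest=7 d=13 new=(17,22) → add node 8 parent=7 cost=24
9. q=(14,13) nearest=2 d=5 new=(13,12) → add node 9 parent=2 cost=12
10. q=(4,14) nearest=4 d=2 new=(4,14) → add node 10 parent=4 cost=14
11. q=(5,11) nearest=4 d=1 new=(5,11) → add node 11 parent=4 cost=13
12. q=(9,33) nearest=8 d=11 new=(13,26) → add node 12 parent=8 cost=28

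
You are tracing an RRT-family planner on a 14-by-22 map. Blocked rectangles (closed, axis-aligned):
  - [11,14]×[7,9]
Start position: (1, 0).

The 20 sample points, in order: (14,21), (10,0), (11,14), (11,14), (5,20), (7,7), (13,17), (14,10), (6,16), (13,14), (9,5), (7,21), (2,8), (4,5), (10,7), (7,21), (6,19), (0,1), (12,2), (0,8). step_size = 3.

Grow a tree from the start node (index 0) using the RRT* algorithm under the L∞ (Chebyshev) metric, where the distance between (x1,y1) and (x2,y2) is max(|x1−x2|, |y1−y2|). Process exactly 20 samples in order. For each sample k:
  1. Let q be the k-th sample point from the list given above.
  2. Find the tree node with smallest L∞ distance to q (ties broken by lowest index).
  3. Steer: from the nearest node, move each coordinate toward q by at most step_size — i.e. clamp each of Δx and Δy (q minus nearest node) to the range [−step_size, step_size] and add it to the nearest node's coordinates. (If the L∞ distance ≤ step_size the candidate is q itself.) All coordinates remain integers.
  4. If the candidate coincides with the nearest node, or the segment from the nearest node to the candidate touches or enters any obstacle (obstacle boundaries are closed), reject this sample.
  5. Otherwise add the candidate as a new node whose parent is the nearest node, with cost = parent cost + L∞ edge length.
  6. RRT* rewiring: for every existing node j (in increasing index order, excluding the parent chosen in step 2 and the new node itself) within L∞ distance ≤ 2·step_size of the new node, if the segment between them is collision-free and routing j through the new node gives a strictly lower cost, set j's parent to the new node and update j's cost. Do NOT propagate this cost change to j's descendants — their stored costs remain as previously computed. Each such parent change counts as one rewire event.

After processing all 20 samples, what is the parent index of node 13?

1. q=(14,21) nearest=0 d=21 new=(4,3) → add node 1 parent=0 cost=3
2. q=(10,0) nearest=1 d=6 new=(7,0) → add node 2 parent=1 cost=6
3. q=(11,14) nearest=1 d=11 new=(7,6) → add node 3 parent=1 cost=6
4. q=(11,14) nearest=3 d=8 new=(10,9) → add node 4 parent=3 cost=9
5. q=(5,20) nearest=4 d=11 new=(7,12) → add node 5 parent=4 cost=12
6. q=(7,7) nearest=3 d=1 new=(7,7) → add node 6 parent=3 cost=7
7. q=(13,17) nearest=5 d=6 new=(10,15) → add node 7 parent=5 cost=15
8. q=(14,10) nearest=4 d=4 new=(13,10) → add node 8 parent=4 cost=12
9. q=(6,16) nearest=5 d=4 new=(6,15) → add node 9 parent=5 cost=15
10. q=(13,14) nearest=7 d=3 new=(13,14) → add node 10 parent=7 cost=18
11. q=(9,5) nearest=3 d=2 new=(9,5) → add node 11 parent=3 cost=8
12. q=(7,21) nearest=7 d=6 new=(7,18) → add node 12 parent=7 cost=18
13. q=(2,8) nearest=1 d=5 new=(2,6) → add node 13 parent=1 cost=6
14. q=(4,5) nearest=1 d=2 new=(4,5) → add node 14 parent=1 cost=5
15. q=(10,7) nearest=4 d=2 new=(10,7) → add node 15 parent=4 cost=11
16. q=(7,21) nearest=12 d=3 new=(7,21) → add node 16 parent=12 cost=21
17. q=(6,19) nearest=12 d=1 new=(6,19) → add node 17 parent=12 cost=19
18. q=(0,1) nearest=0 d=1 new=(0,1) → add node 18 parent=0 cost=1
19. q=(12,2) nearest=11 d=3 new=(12,2) → add node 19 parent=11 cost=11
20. q=(0,8) nearest=13 d=2 new=(0,8) → add node 20 parent=13 cost=8

Parent of node 13: 1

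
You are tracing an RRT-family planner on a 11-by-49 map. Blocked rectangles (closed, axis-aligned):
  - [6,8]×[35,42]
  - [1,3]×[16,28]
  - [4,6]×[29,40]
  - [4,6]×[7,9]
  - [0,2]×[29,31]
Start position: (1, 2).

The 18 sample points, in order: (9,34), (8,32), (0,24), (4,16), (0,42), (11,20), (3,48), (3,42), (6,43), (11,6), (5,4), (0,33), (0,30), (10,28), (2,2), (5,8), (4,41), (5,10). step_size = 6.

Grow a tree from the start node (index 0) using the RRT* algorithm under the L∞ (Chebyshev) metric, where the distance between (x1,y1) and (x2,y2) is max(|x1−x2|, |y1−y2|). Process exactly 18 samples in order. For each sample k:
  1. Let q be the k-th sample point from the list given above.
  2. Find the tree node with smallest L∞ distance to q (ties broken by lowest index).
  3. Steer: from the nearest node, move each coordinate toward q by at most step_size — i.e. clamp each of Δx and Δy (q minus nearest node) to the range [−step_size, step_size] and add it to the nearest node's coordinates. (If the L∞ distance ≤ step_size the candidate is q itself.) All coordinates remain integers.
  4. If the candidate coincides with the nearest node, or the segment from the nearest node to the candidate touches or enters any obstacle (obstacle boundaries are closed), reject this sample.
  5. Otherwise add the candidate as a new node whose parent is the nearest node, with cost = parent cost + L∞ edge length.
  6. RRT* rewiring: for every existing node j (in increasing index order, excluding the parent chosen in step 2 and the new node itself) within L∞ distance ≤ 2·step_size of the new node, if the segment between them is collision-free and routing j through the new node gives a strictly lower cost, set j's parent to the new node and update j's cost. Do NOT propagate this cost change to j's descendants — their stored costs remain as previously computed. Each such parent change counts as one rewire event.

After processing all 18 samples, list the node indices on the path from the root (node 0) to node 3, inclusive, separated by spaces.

1. q=(9,34) nearest=0 d=32 new=(7,8) → blocked by [4,6]×[7,9], reject
2. q=(8,32) nearest=0 d=30 new=(7,8) → blocked by [4,6]×[7,9], reject
3. q=(0,24) nearest=0 d=22 new=(0,8) → add node 1 parent=0 cost=6
4. q=(4,16) nearest=1 d=8 new=(4,14) → add node 2 parent=1 cost=12
5. q=(0,42) nearest=2 d=28 new=(0,20) → blocked by [1,3]×[16,28], reject
6. q=(11,20) nearest=2 d=7 new=(10,20) → add node 3 parent=2 cost=18
7. q=(3,48) nearest=3 d=28 new=(4,26) → add node 4 parent=3 cost=24
8. q=(3,42) nearest=4 d=16 new=(3,32) → add node 5 parent=4 cost=30
9. q=(6,43) nearest=5 d=11 new=(6,38) → blocked by [6,8]×[35,42], reject
10. q=(11,6) nearest=2 d=8 new=(10,8) → add node 6 parent=2 cost=18
11. q=(5,4) nearest=0 d=4 new=(5,4) → add node 7 parent=0 cost=4; rewire 6→7 (9<18)
12. q=(0,33) nearest=5 d=3 new=(0,33) → add node 8 parent=5 cost=33
13. q=(0,30) nearest=5 d=3 new=(0,30) → blocked by [0,2]×[29,31], reject
14. q=(10,28) nearest=4 d=6 new=(10,28) → add node 9 parent=4 cost=30
15. q=(2,2) nearest=0 d=1 new=(2,2) → add node 10 parent=0 cost=1
16. q=(5,8) nearest=7 d=4 new=(5,8) → blocked by [4,6]×[7,9], reject
17. q=(4,41) nearest=8 d=8 new=(4,39) → blocked by [4,6]×[29,40], reject
18. q=(5,10) nearest=2 d=4 new=(5,10) → add node 11 parent=2 cost=16

Path: 0 1 2 3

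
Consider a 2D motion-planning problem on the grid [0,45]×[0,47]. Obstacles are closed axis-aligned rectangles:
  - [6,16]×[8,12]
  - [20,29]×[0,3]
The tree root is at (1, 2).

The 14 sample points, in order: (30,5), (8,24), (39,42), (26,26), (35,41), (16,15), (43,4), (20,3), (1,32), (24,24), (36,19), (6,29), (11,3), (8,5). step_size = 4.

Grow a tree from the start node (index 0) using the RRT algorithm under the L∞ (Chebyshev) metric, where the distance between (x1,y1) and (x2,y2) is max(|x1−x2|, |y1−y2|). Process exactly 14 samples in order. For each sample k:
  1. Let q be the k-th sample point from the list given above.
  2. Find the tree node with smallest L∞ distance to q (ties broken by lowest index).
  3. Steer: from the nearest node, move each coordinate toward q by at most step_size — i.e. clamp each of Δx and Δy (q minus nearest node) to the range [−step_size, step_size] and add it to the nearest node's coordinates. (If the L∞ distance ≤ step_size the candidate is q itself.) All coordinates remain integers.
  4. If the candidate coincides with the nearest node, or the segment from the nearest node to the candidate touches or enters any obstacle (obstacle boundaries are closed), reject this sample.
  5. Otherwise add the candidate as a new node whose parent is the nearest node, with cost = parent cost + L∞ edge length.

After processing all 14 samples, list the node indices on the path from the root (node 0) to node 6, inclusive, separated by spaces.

Path: 0 1 4 6

1. q=(30,5) nearest=0 d=29 new=(5,5) → add node 1 parent=0 cost=4
2. q=(8,24) nearest=1 d=19 new=(8,9) → blocked by [6,16]×[8,12], reject
3. q=(39,42) nearest=1 d=37 new=(9,9) → blocked by [6,16]×[8,12], reject
4. q=(26,26) nearest=1 d=21 new=(9,9) → blocked by [6,16]×[8,12], reject
5. q=(35,41) nearest=1 d=36 new=(9,9) → blocked by [6,16]×[8,12], reject
6. q=(16,15) nearest=1 d=11 new=(9,9) → blocked by [6,16]×[8,12], reject
7. q=(43,4) nearest=1 d=38 new=(9,4) → add node 2 parent=1 cost=8
8. q=(20,3) nearest=2 d=11 new=(13,3) → add node 3 parent=2 cost=12
9. q=(1,32) nearest=1 d=27 new=(1,9) → add node 4 parent=1 cost=8
10. q=(24,24) nearest=1 d=19 new=(9,9) → blocked by [6,16]×[8,12], reject
11. q=(36,19) nearest=3 d=23 new=(17,7) → add node 5 parent=3 cost=16
12. q=(6,29) nearest=4 d=20 new=(5,13) → add node 6 parent=4 cost=12
13. q=(11,3) nearest=2 d=2 new=(11,3) → add node 7 parent=2 cost=10
14. q=(8,5) nearest=2 d=1 new=(8,5) → add node 8 parent=2 cost=9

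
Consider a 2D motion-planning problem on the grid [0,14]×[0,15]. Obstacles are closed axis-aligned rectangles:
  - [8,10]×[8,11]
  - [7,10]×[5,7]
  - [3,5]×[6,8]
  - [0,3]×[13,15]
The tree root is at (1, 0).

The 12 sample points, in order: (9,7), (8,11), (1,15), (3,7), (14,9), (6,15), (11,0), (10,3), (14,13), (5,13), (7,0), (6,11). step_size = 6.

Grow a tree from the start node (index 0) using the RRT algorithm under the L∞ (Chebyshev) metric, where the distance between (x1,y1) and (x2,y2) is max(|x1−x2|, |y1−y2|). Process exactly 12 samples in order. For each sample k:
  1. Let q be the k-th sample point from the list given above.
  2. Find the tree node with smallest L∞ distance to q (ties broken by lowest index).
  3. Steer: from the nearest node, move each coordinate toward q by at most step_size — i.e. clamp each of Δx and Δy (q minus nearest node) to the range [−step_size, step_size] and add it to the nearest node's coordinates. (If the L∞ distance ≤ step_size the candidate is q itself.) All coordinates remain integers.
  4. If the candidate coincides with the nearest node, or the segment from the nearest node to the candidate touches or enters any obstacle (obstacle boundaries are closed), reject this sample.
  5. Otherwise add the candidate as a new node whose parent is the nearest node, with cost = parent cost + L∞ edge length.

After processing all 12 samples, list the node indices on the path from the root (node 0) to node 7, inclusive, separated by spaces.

1. q=(9,7) nearest=0 d=8 new=(7,6) → blocked by [7,10]×[5,7], reject
2. q=(8,11) nearest=0 d=11 new=(7,6) → blocked by [7,10]×[5,7], reject
3. q=(1,15) nearest=0 d=15 new=(1,6) → add node 1 parent=0 cost=6
4. q=(3,7) nearest=1 d=2 new=(3,7) → blocked by [3,5]×[6,8], reject
5. q=(14,9) nearest=0 d=13 new=(7,6) → blocked by [7,10]×[5,7], reject
6. q=(6,15) nearest=1 d=9 new=(6,12) → add node 2 parent=1 cost=12
7. q=(11,0) nearest=0 d=10 new=(7,0) → add node 3 parent=0 cost=6
8. q=(10,3) nearest=3 d=3 new=(10,3) → add node 4 parent=3 cost=9
9. q=(14,13) nearest=2 d=8 new=(12,13) → add node 5 parent=2 cost=18
10. q=(5,13) nearest=2 d=1 new=(5,13) → add node 6 parent=2 cost=13
11. q=(7,0) nearest=3 d=0 → coincident, reject
12. q=(6,11) nearest=2 d=1 new=(6,11) → add node 7 parent=2 cost=13

Path: 0 1 2 7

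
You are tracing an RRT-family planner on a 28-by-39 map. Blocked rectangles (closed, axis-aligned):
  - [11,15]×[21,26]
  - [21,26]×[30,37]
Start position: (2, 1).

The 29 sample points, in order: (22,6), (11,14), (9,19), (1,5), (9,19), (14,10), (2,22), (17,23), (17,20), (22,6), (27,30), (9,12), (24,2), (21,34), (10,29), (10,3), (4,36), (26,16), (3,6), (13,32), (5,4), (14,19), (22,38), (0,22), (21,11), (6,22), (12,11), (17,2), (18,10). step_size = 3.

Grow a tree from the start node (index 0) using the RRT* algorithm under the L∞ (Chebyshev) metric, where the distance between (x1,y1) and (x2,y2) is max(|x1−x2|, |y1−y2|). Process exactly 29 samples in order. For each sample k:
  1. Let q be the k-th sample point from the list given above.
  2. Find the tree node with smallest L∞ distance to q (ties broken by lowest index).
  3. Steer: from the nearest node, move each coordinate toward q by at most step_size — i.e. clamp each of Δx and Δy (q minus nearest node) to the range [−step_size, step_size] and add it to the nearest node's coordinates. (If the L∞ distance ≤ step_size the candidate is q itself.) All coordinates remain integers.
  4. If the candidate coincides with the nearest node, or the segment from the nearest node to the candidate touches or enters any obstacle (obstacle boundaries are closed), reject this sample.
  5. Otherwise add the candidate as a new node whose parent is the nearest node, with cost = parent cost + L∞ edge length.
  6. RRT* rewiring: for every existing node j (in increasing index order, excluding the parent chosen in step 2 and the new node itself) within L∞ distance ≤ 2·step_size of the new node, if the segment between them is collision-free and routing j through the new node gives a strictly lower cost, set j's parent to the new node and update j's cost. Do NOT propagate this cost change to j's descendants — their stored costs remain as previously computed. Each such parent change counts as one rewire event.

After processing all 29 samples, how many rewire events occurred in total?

1. q=(22,6) nearest=0 d=20 new=(5,4) → add node 1 parent=0 cost=3
2. q=(11,14) nearest=1 d=10 new=(8,7) → add node 2 parent=1 cost=6
3. q=(9,19) nearest=2 d=12 new=(9,10) → add node 3 parent=2 cost=9
4. q=(1,5) nearest=0 d=4 new=(1,4) → add node 4 parent=0 cost=3
5. q=(9,19) nearest=3 d=9 new=(9,13) → add node 5 parent=3 cost=12
6. q=(14,10) nearest=3 d=5 new=(12,10) → add node 6 parent=3 cost=12
7. q=(2,22) nearest=5 d=9 new=(6,16) → add node 7 parent=5 cost=15
8. q=(17,23) nearest=5 d=10 new=(12,16) → add node 8 parent=5 cost=15
9. q=(17,20) nearest=8 d=5 new=(15,19) → add node 9 parent=8 cost=18
10. q=(22,6) nearest=6 d=10 new=(15,7) → add node 10 parent=6 cost=15
11. q=(27,30) nearest=9 d=12 new=(18,22) → add node 11 parent=9 cost=21
12. q=(9,12) nearest=5 d=1 new=(9,12) → add node 12 parent=5 cost=13
13. q=(24,2) nearest=10 d=9 new=(18,4) → add node 13 parent=10 cost=18
14. q=(21,34) nearest=11 d=12 new=(21,25) → add node 14 parent=11 cost=24
15. q=(10,29) nearest=11 d=8 new=(15,25) → blocked by [11,15]×[21,26], reject
16. q=(10,3) nearest=2 d=4 new=(10,4) → add node 15 parent=2 cost=9; rewire 10→15 (14<15)
17. q=(4,36) nearest=11 d=14 new=(15,25) → blocked by [11,15]×[21,26], reject
18. q=(26,16) nearest=11 d=8 new=(21,19) → add node 16 parent=11 cost=24
19. q=(3,6) nearest=1 d=2 new=(3,6) → add node 17 parent=1 cost=5; rewire 12→17 (11<13)
20. q=(13,32) nearest=14 d=8 new=(18,28) → add node 18 parent=14 cost=27
21. q=(5,4) nearest=1 d=0 → coincident, reject
22. q=(14,19) nearest=9 d=1 new=(14,19) → add node 19 parent=9 cost=19
23. q=(22,38) nearest=18 d=10 new=(21,31) → blocked by [21,26]×[30,37], reject
24. q=(0,22) nearest=7 d=6 new=(3,19) → add node 20 parent=7 cost=18
25. q=(21,11) nearest=10 d=6 new=(18,10) → add node 21 parent=10 cost=17
26. q=(6,22) nearest=20 d=3 new=(6,22) → add node 22 parent=20 cost=21
27. q=(12,11) nearest=6 d=1 new=(12,11) → add node 23 parent=6 cost=13
28. q=(17,2) nearest=13 d=2 new=(17,2) → add node 24 parent=13 cost=20
29. q=(18,10) nearest=21 d=0 → coincident, reject

Rewire events: 2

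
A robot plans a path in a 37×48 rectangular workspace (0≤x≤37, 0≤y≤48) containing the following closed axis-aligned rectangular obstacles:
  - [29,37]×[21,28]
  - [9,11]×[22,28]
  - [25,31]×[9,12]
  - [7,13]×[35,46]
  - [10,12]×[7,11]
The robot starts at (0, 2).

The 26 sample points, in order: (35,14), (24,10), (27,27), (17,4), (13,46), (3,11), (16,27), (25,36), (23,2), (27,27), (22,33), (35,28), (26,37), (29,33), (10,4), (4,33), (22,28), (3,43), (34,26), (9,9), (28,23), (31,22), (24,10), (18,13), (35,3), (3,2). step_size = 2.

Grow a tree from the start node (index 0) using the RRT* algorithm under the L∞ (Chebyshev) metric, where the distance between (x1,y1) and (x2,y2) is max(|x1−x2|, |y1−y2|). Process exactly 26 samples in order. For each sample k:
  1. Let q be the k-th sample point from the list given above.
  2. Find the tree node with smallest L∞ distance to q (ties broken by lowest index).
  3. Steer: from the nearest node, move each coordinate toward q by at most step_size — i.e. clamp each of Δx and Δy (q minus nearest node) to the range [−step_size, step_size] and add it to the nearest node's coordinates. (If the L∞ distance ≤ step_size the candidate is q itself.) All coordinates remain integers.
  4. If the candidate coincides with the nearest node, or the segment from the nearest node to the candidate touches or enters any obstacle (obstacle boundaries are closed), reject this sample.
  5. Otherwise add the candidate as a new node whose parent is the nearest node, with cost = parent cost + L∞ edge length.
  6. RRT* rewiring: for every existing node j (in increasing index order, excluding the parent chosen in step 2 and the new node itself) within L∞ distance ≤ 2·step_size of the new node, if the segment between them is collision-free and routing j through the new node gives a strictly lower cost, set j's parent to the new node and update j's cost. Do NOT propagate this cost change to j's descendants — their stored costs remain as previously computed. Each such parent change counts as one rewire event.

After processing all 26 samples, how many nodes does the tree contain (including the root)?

1. q=(35,14) nearest=0 d=35 new=(2,4) → add node 1 parent=0 cost=2
2. q=(24,10) nearest=1 d=22 new=(4,6) → add node 2 parent=1 cost=4
3. q=(27,27) nearest=2 d=23 new=(6,8) → add node 3 parent=2 cost=6
4. q=(17,4) nearest=3 d=11 new=(8,6) → add node 4 parent=3 cost=8
5. q=(13,46) nearest=3 d=38 new=(8,10) → add node 5 parent=3 cost=8
6. q=(3,11) nearest=3 d=3 new=(4,10) → add node 6 parent=3 cost=8
7. q=(16,27) nearest=5 d=17 new=(10,12) → add node 7 parent=5 cost=10
8. q=(25,36) nearest=7 d=24 new=(12,14) → add node 8 parent=7 cost=12
9. q=(23,2) nearest=8 d=12 new=(14,12) → add node 9 parent=8 cost=14
10. q=(27,27) nearest=8 d=15 new=(14,16) → add node 10 parent=8 cost=14
11. q=(22,33) nearest=10 d=17 new=(16,18) → add node 11 parent=10 cost=16
12. q=(35,28) nearest=11 d=19 new=(18,20) → add node 12 parent=11 cost=18
13. q=(26,37) nearest=12 d=17 new=(20,22) → add node 13 parent=12 cost=20
14. q=(29,33) nearest=13 d=11 new=(22,24) → add node 14 parent=13 cost=22
15. q=(10,4) nearest=4 d=2 new=(10,4) → add node 15 parent=4 cost=10
16. q=(4,33) nearest=12 d=14 new=(16,22) → add node 16 parent=12 cost=20
17. q=(22,28) nearest=14 d=4 new=(22,26) → add node 17 parent=14 cost=24
18. q=(3,43) nearest=14 d=19 new=(20,26) → add node 18 parent=14 cost=24
19. q=(34,26) nearest=14 d=12 new=(24,26) → add node 19 parent=14 cost=24
20. q=(9,9) nearest=5 d=1 new=(9,9) → add node 20 parent=5 cost=9
21. q=(28,23) nearest=19 d=4 new=(26,24) → add node 21 parent=19 cost=26
22. q=(31,22) nearest=21 d=5 new=(28,22) → add node 22 parent=21 cost=28
23. q=(24,10) nearest=11 d=8 new=(18,16) → add node 23 parent=11 cost=18
24. q=(18,13) nearest=23 d=3 new=(18,14) → add node 24 parent=23 cost=20
25. q=(35,3) nearest=12 d=17 new=(20,18) → add node 25 parent=12 cost=20
26. q=(3,2) nearest=1 d=2 new=(3,2) → add node 26 parent=1 cost=4

Node count: 27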